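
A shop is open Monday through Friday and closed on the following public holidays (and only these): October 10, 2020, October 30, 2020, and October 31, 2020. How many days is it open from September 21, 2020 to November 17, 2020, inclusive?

September 21, 2020 is a Monday.
The range spans 58 days (inclusive of both endpoints).
58 = 7 × 8 + 2, so there are 8 full weeks plus 2 extra days.
Each full week contributes 5 weekdays (Mon–Fri): 8 × 5 = 40.
The 2 extra days are Mon, Tue — 2 of them qualify.
Total: 40 + 2 = 42.
Holidays: October 10, 2020 (Sat); October 30, 2020 (Fri); October 31, 2020 (Sat).
1 of the 3 holidays fall on weekdays; the rest are weekends and were already excluded.
Business days: 42 − 1 = 41.

41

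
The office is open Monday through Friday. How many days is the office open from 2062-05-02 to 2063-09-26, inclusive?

2062-05-02 is a Tuesday.
From 2062-05-02 to 2063-09-26 is 513 days inclusive.
513 = 7 × 73 + 2, so there are 73 full weeks plus 2 extra days.
Each full week contributes 5 weekdays (Mon–Fri): 73 × 5 = 365.
The 2 extra days are Tue, Wed — 2 of them qualify.
Total: 365 + 2 = 367.

367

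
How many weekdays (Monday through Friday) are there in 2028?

260

Jan 1, 2028 is a Saturday.
That's 366 days from start to end, counting both.
366 = 7 × 52 + 2, so there are 52 full weeks plus 2 extra days.
Each full week contributes 5 weekdays (Mon–Fri): 52 × 5 = 260.
The 2 extra days are Sat, Sun — none qualify.
Total: 260 + 0 = 260.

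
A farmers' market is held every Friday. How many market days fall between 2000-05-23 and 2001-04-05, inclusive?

2000-05-23 is a Tuesday.
The range spans 318 days (inclusive of both endpoints).
318 = 7 × 45 + 3, so there are 45 full weeks plus 3 extra days.
Each full week contributes one Friday: 45 so far.
The 3 extra days are Tue, Wed, Thu — none qualify.
Total: 45 + 0 = 45.

45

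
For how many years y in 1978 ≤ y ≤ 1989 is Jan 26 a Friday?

Day of week of January 26 in each year:
1978: Thu, 1979: Fri ✓, 1980: Sat, 1981: Mon, 1982: Tue, 1983: Wed, 1984: Thu, 1985: Sat, 1986: Sun, 1987: Mon, 1988: Tue, 1989: Thu
Fridays: 1979.

1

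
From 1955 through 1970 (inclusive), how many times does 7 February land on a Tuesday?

3

Day of week of February 7 in each year:
1955: Mon, 1956: Tue ✓, 1957: Thu, 1958: Fri, 1959: Sat, 1960: Sun, 1961: Tue ✓, 1962: Wed, 1963: Thu, 1964: Fri, 1965: Sun, 1966: Mon, 1967: Tue ✓, 1968: Wed, 1969: Fri, 1970: Sat
Tuesdays: 1956, 1961, 1967.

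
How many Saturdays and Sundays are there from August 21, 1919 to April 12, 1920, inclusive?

68

August 21, 1919 is a Thursday.
That's 236 days from start to end, counting both.
236 = 7 × 33 + 5, so there are 33 full weeks plus 5 extra days.
Each full week contributes 2 weekend days (Sat, Sun): 33 × 2 = 66.
The 5 extra days are Thu, Fri, Sat, Sun, Mon — 2 of them qualify.
Total: 66 + 2 = 68.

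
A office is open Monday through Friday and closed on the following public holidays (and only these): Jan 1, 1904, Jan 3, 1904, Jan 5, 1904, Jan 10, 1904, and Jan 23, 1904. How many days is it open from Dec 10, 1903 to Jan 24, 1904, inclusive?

30 business days

Dec 10, 1903 is a Thursday.
From Dec 10, 1903 to Jan 24, 1904 is 46 days inclusive.
46 = 7 × 6 + 4, so there are 6 full weeks plus 4 extra days.
Each full week contributes 5 weekdays (Mon–Fri): 6 × 5 = 30.
The 4 extra days are Thu, Fri, Sat, Sun — 2 of them qualify.
Total: 30 + 2 = 32.
Holidays: Jan 1, 1904 (Fri); Jan 3, 1904 (Sun); Jan 5, 1904 (Tue); Jan 10, 1904 (Sun); Jan 23, 1904 (Sat).
2 of the 5 holidays fall on weekdays; the rest are weekends and were already excluded.
Business days: 32 − 2 = 30.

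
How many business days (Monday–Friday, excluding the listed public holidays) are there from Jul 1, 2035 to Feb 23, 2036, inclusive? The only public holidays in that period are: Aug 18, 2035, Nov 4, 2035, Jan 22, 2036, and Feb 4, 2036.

168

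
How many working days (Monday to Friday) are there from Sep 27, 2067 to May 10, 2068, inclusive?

Sep 27, 2067 is a Tuesday.
That's 227 days from start to end, counting both.
227 = 7 × 32 + 3, so there are 32 full weeks plus 3 extra days.
Each full week contributes 5 weekdays (Mon–Fri): 32 × 5 = 160.
The 3 extra days are Tue, Wed, Thu — 3 of them qualify.
Total: 160 + 3 = 163.

163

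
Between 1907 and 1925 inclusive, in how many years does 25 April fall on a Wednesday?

2

Day of week of April 25 in each year:
1907: Thu, 1908: Sat, 1909: Sun, 1910: Mon, 1911: Tue, 1912: Thu, 1913: Fri, 1914: Sat, 1915: Sun, 1916: Tue, 1917: Wed ✓, 1918: Thu, 1919: Fri, 1920: Sun, 1921: Mon, 1922: Tue, 1923: Wed ✓, 1924: Fri, 1925: Sat
Wednesdays: 1917, 1923.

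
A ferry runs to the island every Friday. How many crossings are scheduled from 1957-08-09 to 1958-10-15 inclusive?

62

1957-08-09 is a Friday.
That's 433 days from start to end, counting both.
433 = 7 × 61 + 6, so there are 61 full weeks plus 6 extra days.
Each full week contributes one Friday: 61 so far.
The 6 extra days are Friday, Saturday, Sunday, Monday, Tuesday, Wednesday — 1 of them qualifies.
Total: 61 + 1 = 62.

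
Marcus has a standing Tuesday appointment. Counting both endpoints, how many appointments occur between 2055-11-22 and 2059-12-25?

214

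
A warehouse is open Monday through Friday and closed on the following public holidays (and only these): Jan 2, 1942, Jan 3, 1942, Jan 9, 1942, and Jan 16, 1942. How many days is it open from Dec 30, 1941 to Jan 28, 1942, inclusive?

19

Dec 30, 1941 is a Tuesday.
The range spans 30 days (inclusive of both endpoints).
30 = 7 × 4 + 2, so there are 4 full weeks plus 2 extra days.
Each full week contributes 5 weekdays (Mon–Fri): 4 × 5 = 20.
The 2 extra days are Tuesday, Wednesday — 2 of them qualify.
Total: 20 + 2 = 22.
Holidays: Jan 2, 1942 (Fri); Jan 3, 1942 (Sat); Jan 9, 1942 (Fri); Jan 16, 1942 (Fri).
3 of the 4 holidays fall on weekdays; the rest are weekends and were already excluded.
Business days: 22 − 3 = 19.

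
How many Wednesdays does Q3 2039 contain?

2039-07-01 is a Friday.
From 2039-07-01 to 2039-09-30 is 92 days inclusive.
92 = 7 × 13 + 1, so there are 13 full weeks plus 1 extra day.
Each full week contributes one Wednesday: 13 so far.
The 1 extra day is Friday — none qualify.
Total: 13 + 0 = 13.

13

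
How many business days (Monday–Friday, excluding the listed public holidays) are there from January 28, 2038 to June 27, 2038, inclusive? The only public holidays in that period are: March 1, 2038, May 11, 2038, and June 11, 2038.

104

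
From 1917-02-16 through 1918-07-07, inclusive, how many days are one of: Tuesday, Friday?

145

1917-02-16 is a Friday.
From 1917-02-16 to 1918-07-07 is 507 days inclusive.
507 = 7 × 72 + 3, so there are 72 full weeks plus 3 extra days.
Each full week contributes 2 days from the set (Tue, Fri): 72 × 2 = 144.
The 3 extra days are Fri, Sat, Sun — 1 of them qualifies.
Total: 144 + 1 = 145.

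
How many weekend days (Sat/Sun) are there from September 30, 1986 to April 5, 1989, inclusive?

262

September 30, 1986 is a Tuesday.
From September 30, 1986 to April 5, 1989 is 919 days inclusive.
919 = 7 × 131 + 2, so there are 131 full weeks plus 2 extra days.
Each full week contributes 2 weekend days (Sat, Sun): 131 × 2 = 262.
The 2 extra days are Tuesday, Wednesday — none qualify.
Total: 262 + 0 = 262.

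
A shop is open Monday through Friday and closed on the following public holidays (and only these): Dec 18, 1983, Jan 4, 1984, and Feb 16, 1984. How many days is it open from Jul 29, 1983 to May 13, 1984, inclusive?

Jul 29, 1983 is a Friday.
That's 290 days from start to end, counting both.
290 = 7 × 41 + 3, so there are 41 full weeks plus 3 extra days.
Each full week contributes 5 weekdays (Mon–Fri): 41 × 5 = 205.
The 3 extra days are Friday, Saturday, Sunday — 1 of them qualifies.
Total: 205 + 1 = 206.
Holidays: Dec 18, 1983 (Sun); Jan 4, 1984 (Wed); Feb 16, 1984 (Thu).
2 of the 3 holidays fall on weekdays; the rest are weekends and were already excluded.
Business days: 206 − 2 = 204.

204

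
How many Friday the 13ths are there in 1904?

1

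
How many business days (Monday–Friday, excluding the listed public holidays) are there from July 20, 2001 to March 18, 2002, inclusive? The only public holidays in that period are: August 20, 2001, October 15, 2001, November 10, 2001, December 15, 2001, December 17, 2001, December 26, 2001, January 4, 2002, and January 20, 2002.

July 20, 2001 is a Friday.
From July 20, 2001 to March 18, 2002 is 242 days inclusive.
242 = 7 × 34 + 4, so there are 34 full weeks plus 4 extra days.
Each full week contributes 5 weekdays (Mon–Fri): 34 × 5 = 170.
The 4 extra days are Fri, Sat, Sun, Mon — 2 of them qualify.
Total: 170 + 2 = 172.
Holidays: August 20, 2001 (Mon); October 15, 2001 (Mon); November 10, 2001 (Sat); December 15, 2001 (Sat); December 17, 2001 (Mon); December 26, 2001 (Wed); January 4, 2002 (Fri); January 20, 2002 (Sun).
5 of the 8 holidays fall on weekdays; the rest are weekends and were already excluded.
Business days: 172 − 5 = 167.

167 business days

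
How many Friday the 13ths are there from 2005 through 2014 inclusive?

Friday-the-13ths by year:
2005: May
2006: Jan, Oct
2007: Apr, Jul
2008: Jun
2009: Feb, Mar, Nov
2010: Aug
2011: May
2012: Jan, Apr, Jul
2013: Sep, Dec
2014: Jun

17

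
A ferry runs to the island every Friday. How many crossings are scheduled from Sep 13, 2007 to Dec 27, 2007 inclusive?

Sep 13, 2007 is a Thursday.
From Sep 13, 2007 to Dec 27, 2007 is 106 days inclusive.
106 = 7 × 15 + 1, so there are 15 full weeks plus 1 extra day.
Each full week contributes one Friday: 15 so far.
The 1 extra day is Thu — none qualify.
Total: 15 + 0 = 15.

15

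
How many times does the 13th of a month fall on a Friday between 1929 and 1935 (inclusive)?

Friday-the-13ths by year:
1929: Sep, Dec
1930: Jun
1931: Feb, Mar, Nov
1932: May
1933: Jan, Oct
1934: Apr, Jul
1935: Sep, Dec

13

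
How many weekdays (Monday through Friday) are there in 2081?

261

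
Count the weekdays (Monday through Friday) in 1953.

261

1 January 1953 is a Thursday.
From 1 January 1953 to 31 December 1953 is 365 days inclusive.
365 = 7 × 52 + 1, so there are 52 full weeks plus 1 extra day.
Each full week contributes 5 weekdays (Mon–Fri): 52 × 5 = 260.
The 1 extra day is Thursday — 1 of them qualifies.
Total: 260 + 1 = 261.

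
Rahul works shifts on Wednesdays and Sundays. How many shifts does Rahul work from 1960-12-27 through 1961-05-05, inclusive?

1960-12-27 is a Tuesday.
The range spans 130 days (inclusive of both endpoints).
130 = 7 × 18 + 4, so there are 18 full weeks plus 4 extra days.
Each full week contributes 2 days from the set (Wed, Sun): 18 × 2 = 36.
The 4 extra days are Tue, Wed, Thu, Fri — 1 of them qualifies.
Total: 36 + 1 = 37.

37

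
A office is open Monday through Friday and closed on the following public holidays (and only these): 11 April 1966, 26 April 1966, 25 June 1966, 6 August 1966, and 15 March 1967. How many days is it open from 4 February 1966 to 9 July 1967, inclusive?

4 February 1966 is a Friday.
The range spans 521 days (inclusive of both endpoints).
521 = 7 × 74 + 3, so there are 74 full weeks plus 3 extra days.
Each full week contributes 5 weekdays (Mon–Fri): 74 × 5 = 370.
The 3 extra days are Friday, Saturday, Sunday — 1 of them qualifies.
Total: 370 + 1 = 371.
Holidays: 11 April 1966 (Mon); 26 April 1966 (Tue); 25 June 1966 (Sat); 6 August 1966 (Sat); 15 March 1967 (Wed).
3 of the 5 holidays fall on weekdays; the rest are weekends and were already excluded.
Business days: 371 − 3 = 368.

368 working days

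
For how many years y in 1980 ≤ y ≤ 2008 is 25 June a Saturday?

4

Day of week of June 25 in each year:
1980: Wed, 1981: Thu, 1982: Fri, 1983: Sat ✓, 1984: Mon, 1985: Tue, 1986: Wed, 1987: Thu, 1988: Sat ✓, 1989: Sun, 1990: Mon, 1991: Tue, 1992: Thu, 1993: Fri, 1994: Sat ✓, 1995: Sun, 1996: Tue, 1997: Wed, 1998: Thu, 1999: Fri, 2000: Sun, 2001: Mon, 2002: Tue, 2003: Wed, 2004: Fri, 2005: Sat ✓, 2006: Sun, 2007: Mon, 2008: Wed
Saturdays: 1983, 1988, 1994, 2005.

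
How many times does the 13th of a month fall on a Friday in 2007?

The 13th falls on a Friday when the month's 13th has weekday Fri.
Jan 13 is Sat; Feb 13 is Tue; Mar 13 is Tue; Apr 13 is Fri ✓; May 13 is Sun; Jun 13 is Wed; Jul 13 is Fri ✓; Aug 13 is Mon; Sep 13 is Thu; Oct 13 is Sat; Nov 13 is Tue; Dec 13 is Thu.
Friday the 13ths: Apr, Jul.

2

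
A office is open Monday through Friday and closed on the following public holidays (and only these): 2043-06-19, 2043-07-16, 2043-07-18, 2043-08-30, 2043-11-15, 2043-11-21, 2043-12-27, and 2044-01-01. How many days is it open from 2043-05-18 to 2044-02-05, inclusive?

2043-05-18 is a Monday.
From 2043-05-18 to 2044-02-05 is 264 days inclusive.
264 = 7 × 37 + 5, so there are 37 full weeks plus 5 extra days.
Each full week contributes 5 weekdays (Mon–Fri): 37 × 5 = 185.
The 5 extra days are Monday, Tuesday, Wednesday, Thursday, Friday — 5 of them qualify.
Total: 185 + 5 = 190.
Holidays: 2043-06-19 (Fri); 2043-07-16 (Thu); 2043-07-18 (Sat); 2043-08-30 (Sun); 2043-11-15 (Sun); 2043-11-21 (Sat); 2043-12-27 (Sun); 2044-01-01 (Fri).
3 of the 8 holidays fall on weekdays; the rest are weekends and were already excluded.
Business days: 190 − 3 = 187.

187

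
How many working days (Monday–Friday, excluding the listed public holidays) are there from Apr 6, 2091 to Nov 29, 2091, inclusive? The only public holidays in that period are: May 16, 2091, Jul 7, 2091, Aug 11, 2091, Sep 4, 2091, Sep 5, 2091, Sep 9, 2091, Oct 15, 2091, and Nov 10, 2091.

Apr 6, 2091 is a Friday.
From Apr 6, 2091 to Nov 29, 2091 is 238 days inclusive.
238 = 7 × 34, so the span is exactly 34 full weeks.
Each full week contributes 5 weekdays (Mon–Fri): 34 × 5 = 170.
Holidays: May 16, 2091 (Wed); Jul 7, 2091 (Sat); Aug 11, 2091 (Sat); Sep 4, 2091 (Tue); Sep 5, 2091 (Wed); Sep 9, 2091 (Sun); Oct 15, 2091 (Mon); Nov 10, 2091 (Sat).
4 of the 8 holidays fall on weekdays; the rest are weekends and were already excluded.
Business days: 170 − 4 = 166.

166 working days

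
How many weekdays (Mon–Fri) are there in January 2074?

23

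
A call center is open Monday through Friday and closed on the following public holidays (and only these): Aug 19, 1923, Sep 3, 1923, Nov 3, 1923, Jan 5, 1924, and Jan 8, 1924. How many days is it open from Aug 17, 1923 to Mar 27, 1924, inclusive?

158 business days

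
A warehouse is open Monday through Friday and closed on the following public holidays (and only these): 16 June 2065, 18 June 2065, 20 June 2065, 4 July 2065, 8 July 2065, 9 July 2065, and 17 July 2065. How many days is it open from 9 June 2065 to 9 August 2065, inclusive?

9 June 2065 is a Tuesday.
That's 62 days from start to end, counting both.
62 = 7 × 8 + 6, so there are 8 full weeks plus 6 extra days.
Each full week contributes 5 weekdays (Mon–Fri): 8 × 5 = 40.
The 6 extra days are Tuesday, Wednesday, Thursday, Friday, Saturday, Sunday — 4 of them qualify.
Total: 40 + 4 = 44.
Holidays: 16 June 2065 (Tue); 18 June 2065 (Thu); 20 June 2065 (Sat); 4 July 2065 (Sat); 8 July 2065 (Wed); 9 July 2065 (Thu); 17 July 2065 (Fri).
5 of the 7 holidays fall on weekdays; the rest are weekends and were already excluded.
Business days: 44 − 5 = 39.

39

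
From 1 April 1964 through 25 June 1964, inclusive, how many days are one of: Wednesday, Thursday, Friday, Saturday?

50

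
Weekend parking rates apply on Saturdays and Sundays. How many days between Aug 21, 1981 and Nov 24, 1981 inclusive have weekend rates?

28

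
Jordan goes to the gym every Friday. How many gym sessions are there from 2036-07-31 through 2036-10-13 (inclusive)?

2036-07-31 is a Thursday.
That's 75 days from start to end, counting both.
75 = 7 × 10 + 5, so there are 10 full weeks plus 5 extra days.
Each full week contributes one Friday: 10 so far.
The 5 extra days are Thursday, Friday, Saturday, Sunday, Monday — 1 of them qualifies.
Total: 10 + 1 = 11.

11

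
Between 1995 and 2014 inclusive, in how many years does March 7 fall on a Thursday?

Day of week of March 7 in each year:
1995: Tue, 1996: Thu ✓, 1997: Fri, 1998: Sat, 1999: Sun, 2000: Tue, 2001: Wed, 2002: Thu ✓, 2003: Fri, 2004: Sun, 2005: Mon, 2006: Tue, 2007: Wed, 2008: Fri, 2009: Sat, 2010: Sun, 2011: Mon, 2012: Wed, 2013: Thu ✓, 2014: Fri
Thursdays: 1996, 2002, 2013.

3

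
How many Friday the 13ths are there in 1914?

3

The 13th falls on a Friday when the month's 13th has weekday Fri.
Jan 13 is Tue; Feb 13 is Fri ✓; Mar 13 is Fri ✓; Apr 13 is Mon; May 13 is Wed; Jun 13 is Sat; Jul 13 is Mon; Aug 13 is Thu; Sep 13 is Sun; Oct 13 is Tue; Nov 13 is Fri ✓; Dec 13 is Sun.
Friday the 13ths: Feb, Mar, Nov.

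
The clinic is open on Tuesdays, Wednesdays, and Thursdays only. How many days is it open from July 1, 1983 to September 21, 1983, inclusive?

35

July 1, 1983 is a Friday.
That's 83 days from start to end, counting both.
83 = 7 × 11 + 6, so there are 11 full weeks plus 6 extra days.
Each full week contributes 3 days from the set (Tue, Wed, Thu): 11 × 3 = 33.
The 6 extra days are Fri, Sat, Sun, Mon, Tue, Wed — 2 of them qualify.
Total: 33 + 2 = 35.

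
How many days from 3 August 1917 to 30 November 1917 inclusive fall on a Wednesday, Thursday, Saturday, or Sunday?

3 August 1917 is a Friday.
From 3 August 1917 to 30 November 1917 is 120 days inclusive.
120 = 7 × 17 + 1, so there are 17 full weeks plus 1 extra day.
Each full week contributes 4 days from the set (Wed, Thu, Sat, Sun): 17 × 4 = 68.
The 1 extra day is Friday — none qualify.
Total: 68 + 0 = 68.

68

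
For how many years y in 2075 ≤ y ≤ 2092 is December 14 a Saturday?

Day of week of December 14 in each year:
2075: Sat ✓, 2076: Mon, 2077: Tue, 2078: Wed, 2079: Thu, 2080: Sat ✓, 2081: Sun, 2082: Mon, 2083: Tue, 2084: Thu, 2085: Fri, 2086: Sat ✓, 2087: Sun, 2088: Tue, 2089: Wed, 2090: Thu, 2091: Fri, 2092: Sun
Saturdays: 2075, 2080, 2086.

3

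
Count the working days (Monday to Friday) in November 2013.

21 weekdays

Nov 1, 2013 is a Friday.
From Nov 1, 2013 to Nov 30, 2013 is 30 days inclusive.
30 = 7 × 4 + 2, so there are 4 full weeks plus 2 extra days.
Each full week contributes 5 weekdays (Mon–Fri): 4 × 5 = 20.
The 2 extra days are Fri, Sat — 1 of them qualifies.
Total: 20 + 1 = 21.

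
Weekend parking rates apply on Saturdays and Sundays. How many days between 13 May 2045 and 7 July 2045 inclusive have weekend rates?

16

13 May 2045 is a Saturday.
The range spans 56 days (inclusive of both endpoints).
56 = 7 × 8, so the span is exactly 8 full weeks.
Each full week contributes 2 weekend days (Sat, Sun): 8 × 2 = 16.
Total: 16.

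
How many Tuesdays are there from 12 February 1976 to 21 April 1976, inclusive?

12 February 1976 is a Thursday.
That's 70 days from start to end, counting both.
70 = 7 × 10, so the span is exactly 10 full weeks.
Each full week contributes one Tuesday: 10 so far.
Total: 10.

10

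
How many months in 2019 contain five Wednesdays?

4

A month has five Wednesdays exactly when Wednesday falls within its first (length − 28) days.
Jan: 31 days, starts Tue → 5 of Tue, Wed, Thu ✓
Feb: 28 days, starts Fri → 5 of (none)
Mar: 31 days, starts Fri → 5 of Fri, Sat, Sun
Apr: 30 days, starts Mon → 5 of Mon, Tue
May: 31 days, starts Wed → 5 of Wed, Thu, Fri ✓
Jun: 30 days, starts Sat → 5 of Sat, Sun
Jul: 31 days, starts Mon → 5 of Mon, Tue, Wed ✓
Aug: 31 days, starts Thu → 5 of Thu, Fri, Sat
Sep: 30 days, starts Sun → 5 of Sun, Mon
Oct: 31 days, starts Tue → 5 of Tue, Wed, Thu ✓
Nov: 30 days, starts Fri → 5 of Fri, Sat
Dec: 31 days, starts Sun → 5 of Sun, Mon, Tue
Months with five Wednesdays: Jan, May, Jul, Oct.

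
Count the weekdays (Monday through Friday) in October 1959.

22 weekdays

October 1, 1959 is a Thursday.
From October 1, 1959 to October 31, 1959 is 31 days inclusive.
31 = 7 × 4 + 3, so there are 4 full weeks plus 3 extra days.
Each full week contributes 5 weekdays (Mon–Fri): 4 × 5 = 20.
The 3 extra days are Thu, Fri, Sat — 2 of them qualify.
Total: 20 + 2 = 22.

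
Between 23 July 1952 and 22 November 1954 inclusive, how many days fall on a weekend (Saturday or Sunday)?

23 July 1952 is a Wednesday.
That's 853 days from start to end, counting both.
853 = 7 × 121 + 6, so there are 121 full weeks plus 6 extra days.
Each full week contributes 2 weekend days (Sat, Sun): 121 × 2 = 242.
The 6 extra days are Wed, Thu, Fri, Sat, Sun, Mon — 2 of them qualify.
Total: 242 + 2 = 244.

244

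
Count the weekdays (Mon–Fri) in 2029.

1 January 2029 is a Monday.
The range spans 365 days (inclusive of both endpoints).
365 = 7 × 52 + 1, so there are 52 full weeks plus 1 extra day.
Each full week contributes 5 weekdays (Mon–Fri): 52 × 5 = 260.
The 1 extra day is Monday — 1 of them qualifies.
Total: 260 + 1 = 261.

261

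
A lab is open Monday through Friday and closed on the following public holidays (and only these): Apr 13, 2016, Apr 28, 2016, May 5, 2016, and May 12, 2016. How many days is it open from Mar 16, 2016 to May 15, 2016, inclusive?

39

Mar 16, 2016 is a Wednesday.
The range spans 61 days (inclusive of both endpoints).
61 = 7 × 8 + 5, so there are 8 full weeks plus 5 extra days.
Each full week contributes 5 weekdays (Mon–Fri): 8 × 5 = 40.
The 5 extra days are Wed, Thu, Fri, Sat, Sun — 3 of them qualify.
Total: 40 + 3 = 43.
Holidays: Apr 13, 2016 (Wed); Apr 28, 2016 (Thu); May 5, 2016 (Thu); May 12, 2016 (Thu).
All 4 holidays fall on weekdays, so subtract 4.
Business days: 43 − 4 = 39.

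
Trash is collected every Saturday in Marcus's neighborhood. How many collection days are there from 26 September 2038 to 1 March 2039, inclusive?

26 September 2038 is a Sunday.
The range spans 157 days (inclusive of both endpoints).
157 = 7 × 22 + 3, so there are 22 full weeks plus 3 extra days.
Each full week contributes one Saturday: 22 so far.
The 3 extra days are Sunday, Monday, Tuesday — none qualify.
Total: 22 + 0 = 22.

22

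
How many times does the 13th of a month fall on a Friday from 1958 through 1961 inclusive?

Friday-the-13ths by year:
1958: Jun
1959: Feb, Mar, Nov
1960: May
1961: Jan, Oct

7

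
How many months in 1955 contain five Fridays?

4

A month has five Fridays exactly when Friday falls within its first (length − 28) days.
Jan: 31 days, starts Sat → 5 of Sat, Sun, Mon
Feb: 28 days, starts Tue → 5 of (none)
Mar: 31 days, starts Tue → 5 of Tue, Wed, Thu
Apr: 30 days, starts Fri → 5 of Fri, Sat ✓
May: 31 days, starts Sun → 5 of Sun, Mon, Tue
Jun: 30 days, starts Wed → 5 of Wed, Thu
Jul: 31 days, starts Fri → 5 of Fri, Sat, Sun ✓
Aug: 31 days, starts Mon → 5 of Mon, Tue, Wed
Sep: 30 days, starts Thu → 5 of Thu, Fri ✓
Oct: 31 days, starts Sat → 5 of Sat, Sun, Mon
Nov: 30 days, starts Tue → 5 of Tue, Wed
Dec: 31 days, starts Thu → 5 of Thu, Fri, Sat ✓
Months with five Fridays: Apr, Jul, Sep, Dec.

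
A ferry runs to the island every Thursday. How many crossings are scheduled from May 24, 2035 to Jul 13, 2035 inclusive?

8 Thursdays

May 24, 2035 is a Thursday.
That's 51 days from start to end, counting both.
51 = 7 × 7 + 2, so there are 7 full weeks plus 2 extra days.
Each full week contributes one Thursday: 7 so far.
The 2 extra days are Thu, Fri — 1 of them qualifies.
Total: 7 + 1 = 8.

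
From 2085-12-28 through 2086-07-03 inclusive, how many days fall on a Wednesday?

27

2085-12-28 is a Friday.
That's 188 days from start to end, counting both.
188 = 7 × 26 + 6, so there are 26 full weeks plus 6 extra days.
Each full week contributes one Wednesday: 26 so far.
The 6 extra days are Fri, Sat, Sun, Mon, Tue, Wed — 1 of them qualifies.
Total: 26 + 1 = 27.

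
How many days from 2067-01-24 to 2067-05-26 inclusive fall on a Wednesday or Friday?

2067-01-24 is a Monday.
That's 123 days from start to end, counting both.
123 = 7 × 17 + 4, so there are 17 full weeks plus 4 extra days.
Each full week contributes 2 days from the set (Wed, Fri): 17 × 2 = 34.
The 4 extra days are Monday, Tuesday, Wednesday, Thursday — 1 of them qualifies.
Total: 34 + 1 = 35.

35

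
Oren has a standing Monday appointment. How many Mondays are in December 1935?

1 December 1935 is a Sunday.
The range spans 31 days (inclusive of both endpoints).
31 = 7 × 4 + 3, so there are 4 full weeks plus 3 extra days.
Each full week contributes one Monday: 4 so far.
The 3 extra days are Sunday, Monday, Tuesday — 1 of them qualifies.
Total: 4 + 1 = 5.

5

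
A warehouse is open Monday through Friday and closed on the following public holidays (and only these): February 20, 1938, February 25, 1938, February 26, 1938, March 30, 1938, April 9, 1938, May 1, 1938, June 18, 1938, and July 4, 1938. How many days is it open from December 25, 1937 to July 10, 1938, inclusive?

December 25, 1937 is a Saturday.
From December 25, 1937 to July 10, 1938 is 198 days inclusive.
198 = 7 × 28 + 2, so there are 28 full weeks plus 2 extra days.
Each full week contributes 5 weekdays (Mon–Fri): 28 × 5 = 140.
The 2 extra days are Sat, Sun — none qualify.
Total: 140 + 0 = 140.
Holidays: February 20, 1938 (Sun); February 25, 1938 (Fri); February 26, 1938 (Sat); March 30, 1938 (Wed); April 9, 1938 (Sat); May 1, 1938 (Sun); June 18, 1938 (Sat); July 4, 1938 (Mon).
3 of the 8 holidays fall on weekdays; the rest are weekends and were already excluded.
Business days: 140 − 3 = 137.

137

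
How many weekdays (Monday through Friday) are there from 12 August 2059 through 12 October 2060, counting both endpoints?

306 weekdays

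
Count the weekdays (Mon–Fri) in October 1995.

1 October 1995 is a Sunday.
The range spans 31 days (inclusive of both endpoints).
31 = 7 × 4 + 3, so there are 4 full weeks plus 3 extra days.
Each full week contributes 5 weekdays (Mon–Fri): 4 × 5 = 20.
The 3 extra days are Sunday, Monday, Tuesday — 2 of them qualify.
Total: 20 + 2 = 22.

22 weekdays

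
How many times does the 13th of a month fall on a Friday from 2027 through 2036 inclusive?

15

Friday-the-13ths by year:
2027: Aug
2028: Oct
2029: Apr, Jul
2030: Sep, Dec
2031: Jun
2032: Feb, Aug
2033: May
2034: Jan, Oct
2035: Apr, Jul
2036: Jun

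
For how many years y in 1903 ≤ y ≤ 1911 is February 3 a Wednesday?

Day of week of February 3 in each year:
1903: Tue, 1904: Wed ✓, 1905: Fri, 1906: Sat, 1907: Sun, 1908: Mon, 1909: Wed ✓, 1910: Thu, 1911: Fri
Wednesdays: 1904, 1909.

2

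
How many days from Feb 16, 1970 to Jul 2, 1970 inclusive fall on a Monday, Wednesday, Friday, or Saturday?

78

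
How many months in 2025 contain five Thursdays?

A month has five Thursdays exactly when Thursday falls within its first (length − 28) days.
Jan: 31 days, starts Wed → 5 of Wed, Thu, Fri ✓
Feb: 28 days, starts Sat → 5 of (none)
Mar: 31 days, starts Sat → 5 of Sat, Sun, Mon
Apr: 30 days, starts Tue → 5 of Tue, Wed
May: 31 days, starts Thu → 5 of Thu, Fri, Sat ✓
Jun: 30 days, starts Sun → 5 of Sun, Mon
Jul: 31 days, starts Tue → 5 of Tue, Wed, Thu ✓
Aug: 31 days, starts Fri → 5 of Fri, Sat, Sun
Sep: 30 days, starts Mon → 5 of Mon, Tue
Oct: 31 days, starts Wed → 5 of Wed, Thu, Fri ✓
Nov: 30 days, starts Sat → 5 of Sat, Sun
Dec: 31 days, starts Mon → 5 of Mon, Tue, Wed
Months with five Thursdays: Jan, May, Jul, Oct.

4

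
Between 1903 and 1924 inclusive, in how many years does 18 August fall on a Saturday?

3

Day of week of August 18 in each year:
1903: Tue, 1904: Thu, 1905: Fri, 1906: Sat ✓, 1907: Sun, 1908: Tue, 1909: Wed, 1910: Thu, 1911: Fri, 1912: Sun, 1913: Mon, 1914: Tue, 1915: Wed, 1916: Fri, 1917: Sat ✓, 1918: Sun, 1919: Mon, 1920: Wed, 1921: Thu, 1922: Fri, 1923: Sat ✓, 1924: Mon
Saturdays: 1906, 1917, 1923.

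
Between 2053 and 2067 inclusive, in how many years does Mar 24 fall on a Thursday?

2

Day of week of March 24 in each year:
2053: Mon, 2054: Tue, 2055: Wed, 2056: Fri, 2057: Sat, 2058: Sun, 2059: Mon, 2060: Wed, 2061: Thu ✓, 2062: Fri, 2063: Sat, 2064: Mon, 2065: Tue, 2066: Wed, 2067: Thu ✓
Thursdays: 2061, 2067.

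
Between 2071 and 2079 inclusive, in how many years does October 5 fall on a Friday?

1

Day of week of October 5 in each year:
2071: Mon, 2072: Wed, 2073: Thu, 2074: Fri ✓, 2075: Sat, 2076: Mon, 2077: Tue, 2078: Wed, 2079: Thu
Fridays: 2074.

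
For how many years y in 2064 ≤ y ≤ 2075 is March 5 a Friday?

1

Day of week of March 5 in each year:
2064: Wed, 2065: Thu, 2066: Fri ✓, 2067: Sat, 2068: Mon, 2069: Tue, 2070: Wed, 2071: Thu, 2072: Sat, 2073: Sun, 2074: Mon, 2075: Tue
Fridays: 2066.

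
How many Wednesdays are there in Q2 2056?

1 April 2056 is a Saturday.
The range spans 91 days (inclusive of both endpoints).
91 = 7 × 13, so the span is exactly 13 full weeks.
Each full week contributes one Wednesday: 13 so far.

13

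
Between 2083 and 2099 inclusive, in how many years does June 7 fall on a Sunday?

2

Day of week of June 7 in each year:
2083: Mon, 2084: Wed, 2085: Thu, 2086: Fri, 2087: Sat, 2088: Mon, 2089: Tue, 2090: Wed, 2091: Thu, 2092: Sat, 2093: Sun ✓, 2094: Mon, 2095: Tue, 2096: Thu, 2097: Fri, 2098: Sat, 2099: Sun ✓
Sundays: 2093, 2099.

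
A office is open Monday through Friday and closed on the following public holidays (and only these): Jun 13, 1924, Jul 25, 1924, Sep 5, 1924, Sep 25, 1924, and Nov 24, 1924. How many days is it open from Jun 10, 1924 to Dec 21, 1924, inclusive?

134

Jun 10, 1924 is a Tuesday.
That's 195 days from start to end, counting both.
195 = 7 × 27 + 6, so there are 27 full weeks plus 6 extra days.
Each full week contributes 5 weekdays (Mon–Fri): 27 × 5 = 135.
The 6 extra days are Tue, Wed, Thu, Fri, Sat, Sun — 4 of them qualify.
Total: 135 + 4 = 139.
Holidays: Jun 13, 1924 (Fri); Jul 25, 1924 (Fri); Sep 5, 1924 (Fri); Sep 25, 1924 (Thu); Nov 24, 1924 (Mon).
All 5 holidays fall on weekdays, so subtract 5.
Business days: 139 − 5 = 134.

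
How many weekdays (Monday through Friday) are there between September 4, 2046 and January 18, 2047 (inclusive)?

September 4, 2046 is a Tuesday.
From September 4, 2046 to January 18, 2047 is 137 days inclusive.
137 = 7 × 19 + 4, so there are 19 full weeks plus 4 extra days.
Each full week contributes 5 weekdays (Mon–Fri): 19 × 5 = 95.
The 4 extra days are Tue, Wed, Thu, Fri — 4 of them qualify.
Total: 95 + 4 = 99.

99 weekdays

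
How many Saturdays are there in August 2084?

4

2084-08-01 is a Tuesday.
The range spans 31 days (inclusive of both endpoints).
31 = 7 × 4 + 3, so there are 4 full weeks plus 3 extra days.
Each full week contributes one Saturday: 4 so far.
The 3 extra days are Tue, Wed, Thu — none qualify.
Total: 4 + 0 = 4.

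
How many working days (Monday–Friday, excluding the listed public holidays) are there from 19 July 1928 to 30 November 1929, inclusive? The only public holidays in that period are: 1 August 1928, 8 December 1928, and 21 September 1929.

356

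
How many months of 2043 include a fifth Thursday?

5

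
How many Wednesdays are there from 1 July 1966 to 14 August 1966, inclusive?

1 July 1966 is a Friday.
That's 45 days from start to end, counting both.
45 = 7 × 6 + 3, so there are 6 full weeks plus 3 extra days.
Each full week contributes one Wednesday: 6 so far.
The 3 extra days are Friday, Saturday, Sunday — none qualify.
Total: 6 + 0 = 6.

6 Wednesdays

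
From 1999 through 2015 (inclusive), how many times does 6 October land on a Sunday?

2

Day of week of October 6 in each year:
1999: Wed, 2000: Fri, 2001: Sat, 2002: Sun ✓, 2003: Mon, 2004: Wed, 2005: Thu, 2006: Fri, 2007: Sat, 2008: Mon, 2009: Tue, 2010: Wed, 2011: Thu, 2012: Sat, 2013: Sun ✓, 2014: Mon, 2015: Tue
Sundays: 2002, 2013.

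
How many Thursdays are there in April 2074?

4

April 1, 2074 is a Sunday.
The range spans 30 days (inclusive of both endpoints).
30 = 7 × 4 + 2, so there are 4 full weeks plus 2 extra days.
Each full week contributes one Thursday: 4 so far.
The 2 extra days are Sunday, Monday — none qualify.
Total: 4 + 0 = 4.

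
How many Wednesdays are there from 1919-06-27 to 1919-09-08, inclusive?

10 Wednesdays

1919-06-27 is a Friday.
That's 74 days from start to end, counting both.
74 = 7 × 10 + 4, so there are 10 full weeks plus 4 extra days.
Each full week contributes one Wednesday: 10 so far.
The 4 extra days are Fri, Sat, Sun, Mon — none qualify.
Total: 10 + 0 = 10.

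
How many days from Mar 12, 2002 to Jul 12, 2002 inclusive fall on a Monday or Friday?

35

Mar 12, 2002 is a Tuesday.
That's 123 days from start to end, counting both.
123 = 7 × 17 + 4, so there are 17 full weeks plus 4 extra days.
Each full week contributes 2 days from the set (Mon, Fri): 17 × 2 = 34.
The 4 extra days are Tue, Wed, Thu, Fri — 1 of them qualifies.
Total: 34 + 1 = 35.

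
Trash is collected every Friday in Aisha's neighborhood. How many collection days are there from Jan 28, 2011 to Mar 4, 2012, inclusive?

58

Jan 28, 2011 is a Friday.
That's 402 days from start to end, counting both.
402 = 7 × 57 + 3, so there are 57 full weeks plus 3 extra days.
Each full week contributes one Friday: 57 so far.
The 3 extra days are Friday, Saturday, Sunday — 1 of them qualifies.
Total: 57 + 1 = 58.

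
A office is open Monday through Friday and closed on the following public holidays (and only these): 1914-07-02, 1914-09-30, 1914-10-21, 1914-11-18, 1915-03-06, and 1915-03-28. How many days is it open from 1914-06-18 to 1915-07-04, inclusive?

268 business days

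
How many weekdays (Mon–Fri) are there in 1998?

Jan 1, 1998 is a Thursday.
That's 365 days from start to end, counting both.
365 = 7 × 52 + 1, so there are 52 full weeks plus 1 extra day.
Each full week contributes 5 weekdays (Mon–Fri): 52 × 5 = 260.
The 1 extra day is Thursday — 1 of them qualifies.
Total: 260 + 1 = 261.

261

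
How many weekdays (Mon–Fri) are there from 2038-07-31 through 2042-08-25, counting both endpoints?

2038-07-31 is a Saturday.
From 2038-07-31 to 2042-08-25 is 1487 days inclusive.
1487 = 7 × 212 + 3, so there are 212 full weeks plus 3 extra days.
Each full week contributes 5 weekdays (Mon–Fri): 212 × 5 = 1060.
The 3 extra days are Sat, Sun, Mon — 1 of them qualifies.
Total: 1060 + 1 = 1061.

1061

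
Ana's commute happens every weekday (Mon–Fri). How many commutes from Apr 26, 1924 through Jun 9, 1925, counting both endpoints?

Apr 26, 1924 is a Saturday.
The range spans 410 days (inclusive of both endpoints).
410 = 7 × 58 + 4, so there are 58 full weeks plus 4 extra days.
Each full week contributes 5 weekdays (Mon–Fri): 58 × 5 = 290.
The 4 extra days are Saturday, Sunday, Monday, Tuesday — 2 of them qualify.
Total: 290 + 2 = 292.

292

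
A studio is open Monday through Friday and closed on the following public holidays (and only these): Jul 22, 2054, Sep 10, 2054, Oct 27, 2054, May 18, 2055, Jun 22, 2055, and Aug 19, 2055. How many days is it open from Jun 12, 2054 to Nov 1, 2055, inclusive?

356

Jun 12, 2054 is a Friday.
That's 508 days from start to end, counting both.
508 = 7 × 72 + 4, so there are 72 full weeks plus 4 extra days.
Each full week contributes 5 weekdays (Mon–Fri): 72 × 5 = 360.
The 4 extra days are Friday, Saturday, Sunday, Monday — 2 of them qualify.
Total: 360 + 2 = 362.
Holidays: Jul 22, 2054 (Wed); Sep 10, 2054 (Thu); Oct 27, 2054 (Tue); May 18, 2055 (Tue); Jun 22, 2055 (Tue); Aug 19, 2055 (Thu).
All 6 holidays fall on weekdays, so subtract 6.
Business days: 362 − 6 = 356.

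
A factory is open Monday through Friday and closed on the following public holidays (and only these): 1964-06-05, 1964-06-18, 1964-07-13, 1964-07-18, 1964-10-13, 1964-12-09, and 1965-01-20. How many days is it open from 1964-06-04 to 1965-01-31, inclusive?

1964-06-04 is a Thursday.
The range spans 242 days (inclusive of both endpoints).
242 = 7 × 34 + 4, so there are 34 full weeks plus 4 extra days.
Each full week contributes 5 weekdays (Mon–Fri): 34 × 5 = 170.
The 4 extra days are Thursday, Friday, Saturday, Sunday — 2 of them qualify.
Total: 170 + 2 = 172.
Holidays: 1964-06-05 (Fri); 1964-06-18 (Thu); 1964-07-13 (Mon); 1964-07-18 (Sat); 1964-10-13 (Tue); 1964-12-09 (Wed); 1965-01-20 (Wed).
6 of the 7 holidays fall on weekdays; the rest are weekends and were already excluded.
Business days: 172 − 6 = 166.

166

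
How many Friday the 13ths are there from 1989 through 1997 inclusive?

15

Friday-the-13ths by year:
1989: Jan, Oct
1990: Apr, Jul
1991: Sep, Dec
1992: Mar, Nov
1993: Aug
1994: May
1995: Jan, Oct
1996: Sep, Dec
1997: Jun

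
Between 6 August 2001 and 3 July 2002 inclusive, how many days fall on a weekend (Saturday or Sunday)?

94

6 August 2001 is a Monday.
That's 332 days from start to end, counting both.
332 = 7 × 47 + 3, so there are 47 full weeks plus 3 extra days.
Each full week contributes 2 weekend days (Sat, Sun): 47 × 2 = 94.
The 3 extra days are Monday, Tuesday, Wednesday — none qualify.
Total: 94 + 0 = 94.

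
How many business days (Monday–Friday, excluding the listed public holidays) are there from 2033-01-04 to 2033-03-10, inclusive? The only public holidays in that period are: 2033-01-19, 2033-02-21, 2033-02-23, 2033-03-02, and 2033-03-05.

44

2033-01-04 is a Tuesday.
From 2033-01-04 to 2033-03-10 is 66 days inclusive.
66 = 7 × 9 + 3, so there are 9 full weeks plus 3 extra days.
Each full week contributes 5 weekdays (Mon–Fri): 9 × 5 = 45.
The 3 extra days are Tuesday, Wednesday, Thursday — 3 of them qualify.
Total: 45 + 3 = 48.
Holidays: 2033-01-19 (Wed); 2033-02-21 (Mon); 2033-02-23 (Wed); 2033-03-02 (Wed); 2033-03-05 (Sat).
4 of the 5 holidays fall on weekdays; the rest are weekends and were already excluded.
Business days: 48 − 4 = 44.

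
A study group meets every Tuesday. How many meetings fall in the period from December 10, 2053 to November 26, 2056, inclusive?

December 10, 2053 is a Wednesday.
The range spans 1083 days (inclusive of both endpoints).
1083 = 7 × 154 + 5, so there are 154 full weeks plus 5 extra days.
Each full week contributes one Tuesday: 154 so far.
The 5 extra days are Wed, Thu, Fri, Sat, Sun — none qualify.
Total: 154 + 0 = 154.

154 Tuesdays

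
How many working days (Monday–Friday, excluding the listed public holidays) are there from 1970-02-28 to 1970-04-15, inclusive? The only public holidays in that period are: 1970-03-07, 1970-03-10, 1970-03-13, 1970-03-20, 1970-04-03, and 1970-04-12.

1970-02-28 is a Saturday.
From 1970-02-28 to 1970-04-15 is 47 days inclusive.
47 = 7 × 6 + 5, so there are 6 full weeks plus 5 extra days.
Each full week contributes 5 weekdays (Mon–Fri): 6 × 5 = 30.
The 5 extra days are Saturday, Sunday, Monday, Tuesday, Wednesday — 3 of them qualify.
Total: 30 + 3 = 33.
Holidays: 1970-03-07 (Sat); 1970-03-10 (Tue); 1970-03-13 (Fri); 1970-03-20 (Fri); 1970-04-03 (Fri); 1970-04-12 (Sun).
4 of the 6 holidays fall on weekdays; the rest are weekends and were already excluded.
Business days: 33 − 4 = 29.

29 working days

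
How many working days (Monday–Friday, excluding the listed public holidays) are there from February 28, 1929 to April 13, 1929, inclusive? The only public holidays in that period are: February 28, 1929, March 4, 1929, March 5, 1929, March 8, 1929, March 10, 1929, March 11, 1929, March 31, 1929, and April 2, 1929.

February 28, 1929 is a Thursday.
The range spans 45 days (inclusive of both endpoints).
45 = 7 × 6 + 3, so there are 6 full weeks plus 3 extra days.
Each full week contributes 5 weekdays (Mon–Fri): 6 × 5 = 30.
The 3 extra days are Thursday, Friday, Saturday — 2 of them qualify.
Total: 30 + 2 = 32.
Holidays: February 28, 1929 (Thu); March 4, 1929 (Mon); March 5, 1929 (Tue); March 8, 1929 (Fri); March 10, 1929 (Sun); March 11, 1929 (Mon); March 31, 1929 (Sun); April 2, 1929 (Tue).
6 of the 8 holidays fall on weekdays; the rest are weekends and were already excluded.
Business days: 32 − 6 = 26.

26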